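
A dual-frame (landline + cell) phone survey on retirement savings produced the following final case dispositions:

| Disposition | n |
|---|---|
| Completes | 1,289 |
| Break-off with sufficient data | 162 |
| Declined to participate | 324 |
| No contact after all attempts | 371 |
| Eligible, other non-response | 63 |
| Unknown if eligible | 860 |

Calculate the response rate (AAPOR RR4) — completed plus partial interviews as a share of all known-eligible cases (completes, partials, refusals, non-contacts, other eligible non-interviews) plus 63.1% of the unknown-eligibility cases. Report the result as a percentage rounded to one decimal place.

Top: 1289 + 162 = 1451
Known eligible: 1289 + 162 + 324 + 371 + 63 = 2209
Estimated eligible among unknowns: 0.6310 × 860 = 542.66
Denom: 2209 + 542.66 = 2751.66
RR4 = 1451 / 2751.66 = 0.5273

52.7%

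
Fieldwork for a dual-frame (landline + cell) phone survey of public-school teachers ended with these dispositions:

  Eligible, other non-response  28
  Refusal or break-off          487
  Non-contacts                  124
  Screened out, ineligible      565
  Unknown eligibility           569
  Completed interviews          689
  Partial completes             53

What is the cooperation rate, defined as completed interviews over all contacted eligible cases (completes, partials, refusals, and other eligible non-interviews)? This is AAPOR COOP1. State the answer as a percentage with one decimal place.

54.8%

Num = 689
Denominator = 689 + 53 + 487 + 28 = 1257
COOP1 = 689 / 1257 = 0.5481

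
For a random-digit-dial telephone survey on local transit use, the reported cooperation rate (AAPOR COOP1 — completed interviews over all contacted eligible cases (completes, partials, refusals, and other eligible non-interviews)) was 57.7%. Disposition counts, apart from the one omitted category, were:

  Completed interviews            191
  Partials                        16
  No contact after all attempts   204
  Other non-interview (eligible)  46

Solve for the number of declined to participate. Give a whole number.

78

COOP1 = 191 / D = 0.577
D = 191 / 0.577 = 331.0
Remaining denominator categories sum to 253
declined to participate = 331.0 − 253 ≈ 78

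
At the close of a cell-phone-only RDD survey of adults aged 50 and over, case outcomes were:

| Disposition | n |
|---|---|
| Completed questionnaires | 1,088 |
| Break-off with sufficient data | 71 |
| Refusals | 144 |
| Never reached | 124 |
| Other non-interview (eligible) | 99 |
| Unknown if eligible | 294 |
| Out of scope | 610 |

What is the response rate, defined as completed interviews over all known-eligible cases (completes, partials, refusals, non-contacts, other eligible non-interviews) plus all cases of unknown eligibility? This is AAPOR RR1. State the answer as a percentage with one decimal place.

59.8%

Num = 1088
Denominator = 1088 + 71 + 144 + 124 + 99 + 294 = 1820
RR1 = 1088 / 1820 = 0.5978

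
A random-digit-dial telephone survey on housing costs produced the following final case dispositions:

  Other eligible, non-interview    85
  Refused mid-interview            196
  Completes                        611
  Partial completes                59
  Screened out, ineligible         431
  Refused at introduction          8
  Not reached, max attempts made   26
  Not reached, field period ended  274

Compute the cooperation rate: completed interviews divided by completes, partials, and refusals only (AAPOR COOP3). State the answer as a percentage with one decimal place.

69.9%

Declined to participate = 8 + 196 = 204
No answer / not reached = 274 + 26 = 300
Num → 611
Denominator → 611 + 59 + 204 = 874
COOP3 = 611 / 874 = 0.6991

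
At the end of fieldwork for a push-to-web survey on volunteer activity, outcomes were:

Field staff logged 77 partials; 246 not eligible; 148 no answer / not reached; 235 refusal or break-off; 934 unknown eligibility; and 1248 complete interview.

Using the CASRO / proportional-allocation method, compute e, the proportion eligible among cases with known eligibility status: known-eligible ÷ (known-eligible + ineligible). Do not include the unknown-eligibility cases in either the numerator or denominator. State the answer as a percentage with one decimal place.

Determined eligible: 1248 + 77 + 235 + 148 = 1708
e = 1708 / (1708 + 246) = 1708 / 1954 = 0.8741

87.4%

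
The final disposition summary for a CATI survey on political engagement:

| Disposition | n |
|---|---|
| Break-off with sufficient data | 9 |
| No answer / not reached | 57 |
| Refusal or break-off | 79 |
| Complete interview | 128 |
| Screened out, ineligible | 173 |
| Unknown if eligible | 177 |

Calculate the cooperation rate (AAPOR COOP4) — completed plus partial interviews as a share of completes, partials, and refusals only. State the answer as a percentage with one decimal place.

Numerator = 128 + 9 = 137
Base = 128 + 9 + 79 = 216
COOP4 = 137 / 216 = 0.6343

63.4%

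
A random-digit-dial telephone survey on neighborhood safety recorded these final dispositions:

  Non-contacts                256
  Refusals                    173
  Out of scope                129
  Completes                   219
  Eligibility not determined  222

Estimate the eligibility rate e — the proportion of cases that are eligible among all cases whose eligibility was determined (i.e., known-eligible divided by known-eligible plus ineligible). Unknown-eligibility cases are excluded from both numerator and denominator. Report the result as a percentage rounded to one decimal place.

83.4%

Determined eligible: 219 + 173 + 256 = 648
e = 648 / (648 + 129) = 648 / 777 = 0.8340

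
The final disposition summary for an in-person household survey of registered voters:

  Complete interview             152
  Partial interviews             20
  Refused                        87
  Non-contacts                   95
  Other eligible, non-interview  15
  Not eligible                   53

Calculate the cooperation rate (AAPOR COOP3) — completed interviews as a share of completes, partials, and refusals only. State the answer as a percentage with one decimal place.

Numerator = 152
Denom = 152 + 20 + 87 = 259
COOP3 = 152 / 259 = 0.5869

58.7%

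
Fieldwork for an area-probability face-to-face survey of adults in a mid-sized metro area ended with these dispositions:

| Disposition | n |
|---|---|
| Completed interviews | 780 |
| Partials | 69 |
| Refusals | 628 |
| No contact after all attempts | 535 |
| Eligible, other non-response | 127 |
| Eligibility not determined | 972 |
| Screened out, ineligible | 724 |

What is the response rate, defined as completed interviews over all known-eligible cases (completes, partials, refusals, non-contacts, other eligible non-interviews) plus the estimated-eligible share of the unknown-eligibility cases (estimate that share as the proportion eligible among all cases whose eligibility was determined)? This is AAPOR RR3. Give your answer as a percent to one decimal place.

Num = 780
Determined eligible = 780 + 69 + 628 + 535 + 127 = 2139
e = 2139 / (2139 + 724) = 2139 / 2863 = 0.7471
Eligible share of unknowns = 0.7471 × 972 = 726.18
Base = 2139 + 726.18 = 2865.18
RR3 = 780 / 2865.18 = 0.2722

27.2%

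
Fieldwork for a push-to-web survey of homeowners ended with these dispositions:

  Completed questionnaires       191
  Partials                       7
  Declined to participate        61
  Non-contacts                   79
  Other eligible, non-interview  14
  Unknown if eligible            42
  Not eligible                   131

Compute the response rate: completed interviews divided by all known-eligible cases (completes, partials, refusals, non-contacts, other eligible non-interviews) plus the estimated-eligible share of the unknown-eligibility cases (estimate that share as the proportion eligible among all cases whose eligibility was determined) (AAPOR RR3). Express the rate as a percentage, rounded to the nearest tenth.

49.9%

Top → 191
Eligible (known) → 191 + 7 + 61 + 79 + 14 = 352
e = 352 / (352 + 131) = 352 / 483 = 0.7288
e × U → 0.7288 × 42 = 30.61
Base → 352 + 30.61 = 382.61
RR3 = 191 / 382.61 = 0.4992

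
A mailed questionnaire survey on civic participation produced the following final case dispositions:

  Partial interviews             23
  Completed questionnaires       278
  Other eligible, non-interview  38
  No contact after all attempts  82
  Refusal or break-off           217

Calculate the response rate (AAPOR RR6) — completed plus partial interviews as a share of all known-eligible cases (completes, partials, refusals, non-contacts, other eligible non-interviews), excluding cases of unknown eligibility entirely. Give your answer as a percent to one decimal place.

47.2%

Numerator = 278 + 23 = 301
Denom = 278 + 23 + 217 + 82 + 38 = 638
RR6 = 301 / 638 = 0.4718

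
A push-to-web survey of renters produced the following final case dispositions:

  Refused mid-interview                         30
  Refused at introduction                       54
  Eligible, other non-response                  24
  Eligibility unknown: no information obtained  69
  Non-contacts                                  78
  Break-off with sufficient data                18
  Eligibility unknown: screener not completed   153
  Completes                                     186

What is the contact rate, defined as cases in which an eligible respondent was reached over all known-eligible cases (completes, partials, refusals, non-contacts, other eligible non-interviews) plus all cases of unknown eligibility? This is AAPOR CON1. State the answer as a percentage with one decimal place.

51.0%

Refused = 54 + 30 = 84
Unknown eligibility = 153 + 69 = 222
Num: 186 + 18 + 84 + 24 = 312
Base: 186 + 18 + 84 + 78 + 24 + 222 = 612
CON1 = 312 / 612 = 0.5098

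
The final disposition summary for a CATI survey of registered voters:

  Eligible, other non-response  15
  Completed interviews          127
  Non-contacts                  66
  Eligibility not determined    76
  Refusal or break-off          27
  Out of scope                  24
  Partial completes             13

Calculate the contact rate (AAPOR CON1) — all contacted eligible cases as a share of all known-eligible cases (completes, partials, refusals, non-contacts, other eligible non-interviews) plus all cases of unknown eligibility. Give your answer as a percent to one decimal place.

56.2%

Top: 127 + 13 + 27 + 15 = 182
Base: 127 + 13 + 27 + 66 + 15 + 76 = 324
CON1 = 182 / 324 = 0.5617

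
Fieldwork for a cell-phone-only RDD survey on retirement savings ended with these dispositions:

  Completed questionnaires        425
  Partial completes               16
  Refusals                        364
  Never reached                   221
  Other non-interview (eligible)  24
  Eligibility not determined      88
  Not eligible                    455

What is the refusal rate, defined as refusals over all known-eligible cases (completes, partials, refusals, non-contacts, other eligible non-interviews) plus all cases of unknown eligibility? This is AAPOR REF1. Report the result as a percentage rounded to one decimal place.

32.0%

Numerator: 364
Denom: 425 + 16 + 364 + 221 + 24 + 88 = 1138
REF1 = 364 / 1138 = 0.3199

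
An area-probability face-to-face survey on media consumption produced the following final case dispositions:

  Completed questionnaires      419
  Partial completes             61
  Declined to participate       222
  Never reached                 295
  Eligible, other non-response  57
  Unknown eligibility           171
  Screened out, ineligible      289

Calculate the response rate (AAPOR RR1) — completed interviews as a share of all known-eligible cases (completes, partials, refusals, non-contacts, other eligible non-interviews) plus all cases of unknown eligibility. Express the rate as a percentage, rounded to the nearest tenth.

34.2%

Top: 419
Base: 419 + 61 + 222 + 295 + 57 + 171 = 1225
RR1 = 419 / 1225 = 0.3420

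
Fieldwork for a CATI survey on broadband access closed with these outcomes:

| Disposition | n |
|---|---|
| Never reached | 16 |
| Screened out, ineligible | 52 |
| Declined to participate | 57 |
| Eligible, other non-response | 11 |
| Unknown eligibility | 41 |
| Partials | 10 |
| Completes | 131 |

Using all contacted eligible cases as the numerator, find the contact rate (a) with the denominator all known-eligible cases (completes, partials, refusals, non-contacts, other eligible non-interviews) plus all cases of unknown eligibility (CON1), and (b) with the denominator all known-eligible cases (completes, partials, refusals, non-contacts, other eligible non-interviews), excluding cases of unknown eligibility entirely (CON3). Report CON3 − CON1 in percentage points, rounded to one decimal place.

14.3

Numerator = 131 + 10 + 57 + 11 = 209
Base = 131 + 10 + 57 + 16 + 11 + 41 = 266
CON1 = 209 / 266 = 0.7857
Base = 131 + 10 + 57 + 16 + 11 = 225
CON3 = 209 / 225 = 0.9289
Difference = 92.89 − 78.57 = 14.32 percentage points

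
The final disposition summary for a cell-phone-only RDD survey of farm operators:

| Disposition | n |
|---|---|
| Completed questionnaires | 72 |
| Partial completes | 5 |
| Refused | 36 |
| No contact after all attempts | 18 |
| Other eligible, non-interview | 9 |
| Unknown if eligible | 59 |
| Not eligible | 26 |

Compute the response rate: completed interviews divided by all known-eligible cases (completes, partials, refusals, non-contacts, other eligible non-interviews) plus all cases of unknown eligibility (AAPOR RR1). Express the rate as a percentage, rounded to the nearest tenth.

36.2%

Numerator = 72
Denominator = 72 + 5 + 36 + 18 + 9 + 59 = 199
RR1 = 72 / 199 = 0.3618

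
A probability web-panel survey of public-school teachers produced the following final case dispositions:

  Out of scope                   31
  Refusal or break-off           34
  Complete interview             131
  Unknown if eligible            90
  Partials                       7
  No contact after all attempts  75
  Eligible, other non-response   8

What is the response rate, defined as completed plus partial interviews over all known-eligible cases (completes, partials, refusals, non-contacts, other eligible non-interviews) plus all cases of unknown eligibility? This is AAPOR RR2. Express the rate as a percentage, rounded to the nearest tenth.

Top = 131 + 7 = 138
Denominator = 131 + 7 + 34 + 75 + 8 + 90 = 345
RR2 = 138 / 345 = 0.4000

40.0%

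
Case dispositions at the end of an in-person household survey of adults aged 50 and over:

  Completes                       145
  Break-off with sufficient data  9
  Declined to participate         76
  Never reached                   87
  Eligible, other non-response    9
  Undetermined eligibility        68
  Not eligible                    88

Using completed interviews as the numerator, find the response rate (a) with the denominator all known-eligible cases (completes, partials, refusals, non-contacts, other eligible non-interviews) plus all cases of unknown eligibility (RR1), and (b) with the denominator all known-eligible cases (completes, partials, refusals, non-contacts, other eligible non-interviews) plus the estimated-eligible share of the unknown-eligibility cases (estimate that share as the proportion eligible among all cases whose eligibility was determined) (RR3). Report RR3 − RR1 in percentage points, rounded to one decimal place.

Num → 145
Denominator → 145 + 9 + 76 + 87 + 9 + 68 = 394
RR1 = 145 / 394 = 0.3680
Eligible (known) → 145 + 9 + 76 + 87 + 9 = 326
e = 326 / (326 + 88) = 326 / 414 = 0.7874
e × U → 0.7874 × 68 = 53.54
Denominator → 326 + 53.54 = 379.54
RR3 = 145 / 379.54 = 0.3820
Difference = 38.20 − 36.80 = 1.40 percentage points

1.4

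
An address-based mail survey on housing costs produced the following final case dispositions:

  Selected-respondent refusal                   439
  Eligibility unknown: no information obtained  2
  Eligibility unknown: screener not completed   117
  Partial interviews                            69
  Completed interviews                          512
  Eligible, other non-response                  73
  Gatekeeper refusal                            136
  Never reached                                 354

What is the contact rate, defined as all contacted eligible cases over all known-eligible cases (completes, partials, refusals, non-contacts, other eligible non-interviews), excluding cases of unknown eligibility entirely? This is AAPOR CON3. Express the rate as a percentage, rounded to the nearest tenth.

Refusal or break-off = 136 + 439 = 575
Unknown if eligible = 117 + 2 = 119
Numerator = 512 + 69 + 575 + 73 = 1229
Base = 512 + 69 + 575 + 354 + 73 = 1583
CON3 = 1229 / 1583 = 0.7764

77.6%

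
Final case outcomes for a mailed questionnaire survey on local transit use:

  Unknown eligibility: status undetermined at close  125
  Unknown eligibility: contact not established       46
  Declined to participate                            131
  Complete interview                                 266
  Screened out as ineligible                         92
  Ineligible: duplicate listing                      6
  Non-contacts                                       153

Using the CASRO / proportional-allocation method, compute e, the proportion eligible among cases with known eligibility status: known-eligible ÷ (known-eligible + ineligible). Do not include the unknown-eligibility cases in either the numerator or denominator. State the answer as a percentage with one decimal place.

Unknown if eligible = 46 + 125 = 171
Not eligible = 92 + 6 = 98
Eligible (known) → 266 + 131 + 153 = 550
e = 550 / (550 + 98) = 550 / 648 = 0.8488

84.9%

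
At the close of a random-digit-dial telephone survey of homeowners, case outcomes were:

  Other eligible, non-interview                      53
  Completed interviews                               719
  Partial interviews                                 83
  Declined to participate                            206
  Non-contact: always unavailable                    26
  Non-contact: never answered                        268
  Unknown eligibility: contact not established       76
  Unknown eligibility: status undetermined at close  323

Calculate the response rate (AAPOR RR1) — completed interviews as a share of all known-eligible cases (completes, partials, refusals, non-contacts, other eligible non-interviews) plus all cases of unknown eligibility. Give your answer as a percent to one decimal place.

41.0%

Never reached = 268 + 26 = 294
Eligibility not determined = 76 + 323 = 399
Num = 719
Denom = 719 + 83 + 206 + 294 + 53 + 399 = 1754
RR1 = 719 / 1754 = 0.4099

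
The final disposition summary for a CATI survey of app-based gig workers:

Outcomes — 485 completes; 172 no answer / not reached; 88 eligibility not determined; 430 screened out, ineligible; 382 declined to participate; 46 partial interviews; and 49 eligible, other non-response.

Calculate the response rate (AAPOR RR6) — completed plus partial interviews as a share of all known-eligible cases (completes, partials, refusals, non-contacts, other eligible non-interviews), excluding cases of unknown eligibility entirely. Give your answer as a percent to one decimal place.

46.8%

Numerator → 485 + 46 = 531
Denominator → 485 + 46 + 382 + 172 + 49 = 1134
RR6 = 531 / 1134 = 0.4683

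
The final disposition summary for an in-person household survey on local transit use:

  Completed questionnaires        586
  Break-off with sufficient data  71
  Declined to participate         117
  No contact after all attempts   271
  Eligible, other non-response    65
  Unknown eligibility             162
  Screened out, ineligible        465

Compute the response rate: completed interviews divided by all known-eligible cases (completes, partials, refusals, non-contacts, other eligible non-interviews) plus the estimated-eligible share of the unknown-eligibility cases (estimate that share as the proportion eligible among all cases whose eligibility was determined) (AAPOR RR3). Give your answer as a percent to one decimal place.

Top = 586
Known eligible = 586 + 71 + 117 + 271 + 65 = 1110
e = 1110 / (1110 + 465) = 1110 / 1575 = 0.7048
Estimated eligible among unknowns = 0.7048 × 162 = 114.18
Denominator = 1110 + 114.18 = 1224.18
RR3 = 586 / 1224.18 = 0.4787

47.9%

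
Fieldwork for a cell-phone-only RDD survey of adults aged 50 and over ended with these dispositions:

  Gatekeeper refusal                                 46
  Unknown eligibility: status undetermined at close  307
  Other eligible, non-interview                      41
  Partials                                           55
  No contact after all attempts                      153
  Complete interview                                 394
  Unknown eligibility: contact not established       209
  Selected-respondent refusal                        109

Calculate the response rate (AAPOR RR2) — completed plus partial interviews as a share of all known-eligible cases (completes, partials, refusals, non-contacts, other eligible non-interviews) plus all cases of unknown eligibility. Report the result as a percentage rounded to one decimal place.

Refused = 46 + 109 = 155
Unknown eligibility = 209 + 307 = 516
Num = 394 + 55 = 449
Denominator = 394 + 55 + 155 + 153 + 41 + 516 = 1314
RR2 = 449 / 1314 = 0.3417

34.2%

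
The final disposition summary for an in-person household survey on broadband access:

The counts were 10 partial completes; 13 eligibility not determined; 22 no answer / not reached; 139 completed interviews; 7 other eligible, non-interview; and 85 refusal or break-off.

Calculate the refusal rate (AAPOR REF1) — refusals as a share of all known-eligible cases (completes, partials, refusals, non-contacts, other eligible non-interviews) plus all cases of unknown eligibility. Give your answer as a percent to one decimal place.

Numerator = 85
Denom = 139 + 10 + 85 + 22 + 7 + 13 = 276
REF1 = 85 / 276 = 0.3080

30.8%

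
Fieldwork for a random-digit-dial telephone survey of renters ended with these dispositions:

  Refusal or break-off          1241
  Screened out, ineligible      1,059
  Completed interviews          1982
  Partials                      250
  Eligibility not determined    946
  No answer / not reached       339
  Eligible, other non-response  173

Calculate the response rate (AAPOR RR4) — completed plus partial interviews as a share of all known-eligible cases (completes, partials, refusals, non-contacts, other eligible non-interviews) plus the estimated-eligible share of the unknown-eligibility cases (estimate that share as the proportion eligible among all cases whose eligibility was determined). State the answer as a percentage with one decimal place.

47.2%

Num → 1982 + 250 = 2232
Determined eligible → 1982 + 250 + 1241 + 339 + 173 = 3985
e = 3985 / (3985 + 1059) = 3985 / 5044 = 0.7900
e × U → 0.7900 × 946 = 747.34
Denom → 3985 + 747.34 = 4732.34
RR4 = 2232 / 4732.34 = 0.4716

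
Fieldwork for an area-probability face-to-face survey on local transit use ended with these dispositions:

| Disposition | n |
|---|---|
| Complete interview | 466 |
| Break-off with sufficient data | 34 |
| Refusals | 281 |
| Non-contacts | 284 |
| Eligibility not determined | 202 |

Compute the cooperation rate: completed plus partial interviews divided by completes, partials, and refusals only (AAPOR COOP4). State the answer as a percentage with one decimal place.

64.0%

Numerator: 466 + 34 = 500
Denom: 466 + 34 + 281 = 781
COOP4 = 500 / 781 = 0.6402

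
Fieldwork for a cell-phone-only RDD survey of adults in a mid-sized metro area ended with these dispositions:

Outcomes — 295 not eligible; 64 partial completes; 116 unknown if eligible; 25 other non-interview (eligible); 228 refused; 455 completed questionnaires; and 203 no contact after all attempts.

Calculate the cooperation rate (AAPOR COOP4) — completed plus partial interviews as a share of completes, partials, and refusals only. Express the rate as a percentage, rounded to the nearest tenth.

69.5%

Numerator → 455 + 64 = 519
Denominator → 455 + 64 + 228 = 747
COOP4 = 519 / 747 = 0.6948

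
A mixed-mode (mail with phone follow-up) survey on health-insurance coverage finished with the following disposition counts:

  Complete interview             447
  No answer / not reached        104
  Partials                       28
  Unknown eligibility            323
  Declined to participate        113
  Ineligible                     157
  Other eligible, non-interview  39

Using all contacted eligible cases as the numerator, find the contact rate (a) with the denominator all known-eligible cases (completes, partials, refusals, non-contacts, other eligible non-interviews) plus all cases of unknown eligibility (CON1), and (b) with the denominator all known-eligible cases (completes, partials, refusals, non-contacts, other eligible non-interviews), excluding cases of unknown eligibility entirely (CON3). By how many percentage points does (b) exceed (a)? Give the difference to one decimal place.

26.3

Num → 447 + 28 + 113 + 39 = 627
Denom → 447 + 28 + 113 + 104 + 39 + 323 = 1054
CON1 = 627 / 1054 = 0.5949
Denom → 447 + 28 + 113 + 104 + 39 = 731
CON3 = 627 / 731 = 0.8577
Difference = 85.77 − 59.49 = 26.28 percentage points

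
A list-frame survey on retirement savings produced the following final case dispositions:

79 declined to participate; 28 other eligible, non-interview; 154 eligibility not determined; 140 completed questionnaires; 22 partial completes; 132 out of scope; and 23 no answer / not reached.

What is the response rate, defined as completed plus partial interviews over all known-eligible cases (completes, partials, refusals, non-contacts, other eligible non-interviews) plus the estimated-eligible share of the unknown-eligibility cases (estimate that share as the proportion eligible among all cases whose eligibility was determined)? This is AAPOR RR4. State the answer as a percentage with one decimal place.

40.7%

Num = 140 + 22 = 162
Known eligible = 140 + 22 + 79 + 23 + 28 = 292
e = 292 / (292 + 132) = 292 / 424 = 0.6887
Estimated eligible among unknowns = 0.6887 × 154 = 106.06
Denominator = 292 + 106.06 = 398.06
RR4 = 162 / 398.06 = 0.4070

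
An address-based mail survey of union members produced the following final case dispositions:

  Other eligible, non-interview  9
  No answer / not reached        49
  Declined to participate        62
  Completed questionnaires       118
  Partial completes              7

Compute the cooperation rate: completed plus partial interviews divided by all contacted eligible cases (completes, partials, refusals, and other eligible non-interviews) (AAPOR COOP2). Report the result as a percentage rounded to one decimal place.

63.8%

Num: 118 + 7 = 125
Denominator: 118 + 7 + 62 + 9 = 196
COOP2 = 125 / 196 = 0.6378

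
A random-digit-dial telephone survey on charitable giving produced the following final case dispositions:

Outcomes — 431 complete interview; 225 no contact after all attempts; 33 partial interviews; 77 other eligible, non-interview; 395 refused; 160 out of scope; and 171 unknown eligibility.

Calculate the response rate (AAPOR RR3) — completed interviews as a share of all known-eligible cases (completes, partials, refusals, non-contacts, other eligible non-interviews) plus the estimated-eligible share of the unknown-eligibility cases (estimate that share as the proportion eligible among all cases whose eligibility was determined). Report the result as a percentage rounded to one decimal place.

Top → 431
Determined eligible → 431 + 33 + 395 + 225 + 77 = 1161
e = 1161 / (1161 + 160) = 1161 / 1321 = 0.8789
Estimated eligible among unknowns → 0.8789 × 171 = 150.29
Base → 1161 + 150.29 = 1311.29
RR3 = 431 / 1311.29 = 0.3287

32.9%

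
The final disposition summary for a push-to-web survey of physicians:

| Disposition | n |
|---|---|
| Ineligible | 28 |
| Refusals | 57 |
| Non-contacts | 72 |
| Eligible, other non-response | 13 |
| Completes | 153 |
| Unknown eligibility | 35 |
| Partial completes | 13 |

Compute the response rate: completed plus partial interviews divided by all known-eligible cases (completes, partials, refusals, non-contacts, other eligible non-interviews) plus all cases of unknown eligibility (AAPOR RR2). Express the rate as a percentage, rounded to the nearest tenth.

48.4%

Top → 153 + 13 = 166
Denom → 153 + 13 + 57 + 72 + 13 + 35 = 343
RR2 = 166 / 343 = 0.4840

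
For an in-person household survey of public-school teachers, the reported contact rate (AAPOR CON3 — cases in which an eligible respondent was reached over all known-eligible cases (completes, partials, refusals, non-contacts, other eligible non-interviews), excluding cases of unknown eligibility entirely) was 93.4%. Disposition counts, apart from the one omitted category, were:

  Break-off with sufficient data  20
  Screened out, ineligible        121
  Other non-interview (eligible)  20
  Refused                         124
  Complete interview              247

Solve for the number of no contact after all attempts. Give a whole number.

29

Top: 247 + 20 + 124 + 20 = 411
CON3 = 411 / D = 0.934
D = 411 / 0.934 = 440.0
Rest of base = 411
no contact after all attempts = 440.0 − 411 ≈ 29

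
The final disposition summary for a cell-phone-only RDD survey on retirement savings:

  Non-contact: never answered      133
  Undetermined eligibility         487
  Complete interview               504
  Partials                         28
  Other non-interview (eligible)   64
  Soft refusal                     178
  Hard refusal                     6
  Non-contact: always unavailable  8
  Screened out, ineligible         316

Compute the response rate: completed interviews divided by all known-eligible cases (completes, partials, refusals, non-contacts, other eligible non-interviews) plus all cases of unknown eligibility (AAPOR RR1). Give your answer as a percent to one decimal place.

Refused = 6 + 178 = 184
Never reached = 133 + 8 = 141
Num → 504
Denom → 504 + 28 + 184 + 141 + 64 + 487 = 1408
RR1 = 504 / 1408 = 0.3580

35.8%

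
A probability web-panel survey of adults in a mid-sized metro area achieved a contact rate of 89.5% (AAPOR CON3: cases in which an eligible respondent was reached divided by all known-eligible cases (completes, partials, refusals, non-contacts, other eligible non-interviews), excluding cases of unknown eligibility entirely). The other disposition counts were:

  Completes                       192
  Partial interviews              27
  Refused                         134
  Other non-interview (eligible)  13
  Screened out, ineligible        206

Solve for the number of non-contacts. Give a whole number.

43

Numerator: 192 + 27 + 134 + 13 = 366
CON3 = 366 / D = 0.895
D = 366 / 0.895 = 408.9
Other denominator terms total 366
non-contacts = 408.9 − 366 ≈ 43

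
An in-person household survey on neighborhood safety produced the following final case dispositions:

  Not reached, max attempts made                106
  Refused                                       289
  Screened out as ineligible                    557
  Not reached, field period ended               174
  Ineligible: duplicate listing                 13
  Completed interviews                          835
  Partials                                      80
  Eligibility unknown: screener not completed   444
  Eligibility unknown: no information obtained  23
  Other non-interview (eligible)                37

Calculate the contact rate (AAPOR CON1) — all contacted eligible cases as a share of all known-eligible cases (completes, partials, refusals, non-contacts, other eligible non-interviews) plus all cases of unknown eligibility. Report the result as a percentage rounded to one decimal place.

62.4%

Never reached = 174 + 106 = 280
Undetermined eligibility = 444 + 23 = 467
Screened out, ineligible = 557 + 13 = 570
Numerator = 835 + 80 + 289 + 37 = 1241
Base = 835 + 80 + 289 + 280 + 37 + 467 = 1988
CON1 = 1241 / 1988 = 0.6242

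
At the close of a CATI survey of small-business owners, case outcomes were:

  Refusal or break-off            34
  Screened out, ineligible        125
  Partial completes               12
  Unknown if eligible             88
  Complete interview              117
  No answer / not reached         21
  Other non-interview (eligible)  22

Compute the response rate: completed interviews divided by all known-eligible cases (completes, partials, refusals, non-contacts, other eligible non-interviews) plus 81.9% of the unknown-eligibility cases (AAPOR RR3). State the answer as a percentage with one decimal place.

Top → 117
Known eligible → 117 + 12 + 34 + 21 + 22 = 206
e × U → 0.8190 × 88 = 72.07
Denom → 206 + 72.07 = 278.07
RR3 = 117 / 278.07 = 0.4208

42.1%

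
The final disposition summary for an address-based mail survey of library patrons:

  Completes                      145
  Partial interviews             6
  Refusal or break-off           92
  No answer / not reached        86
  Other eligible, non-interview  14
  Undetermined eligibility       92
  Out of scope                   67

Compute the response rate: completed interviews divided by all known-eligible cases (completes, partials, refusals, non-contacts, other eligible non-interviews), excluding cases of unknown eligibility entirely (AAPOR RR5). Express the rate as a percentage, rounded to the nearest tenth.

42.3%

Top → 145
Denom → 145 + 6 + 92 + 86 + 14 = 343
RR5 = 145 / 343 = 0.4227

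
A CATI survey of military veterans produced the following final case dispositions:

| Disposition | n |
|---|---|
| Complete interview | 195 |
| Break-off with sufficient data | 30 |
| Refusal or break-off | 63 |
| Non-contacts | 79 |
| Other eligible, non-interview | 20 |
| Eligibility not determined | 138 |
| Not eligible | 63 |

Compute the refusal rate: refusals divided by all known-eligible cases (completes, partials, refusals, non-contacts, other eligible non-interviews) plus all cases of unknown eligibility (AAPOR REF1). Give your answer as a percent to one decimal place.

Numerator → 63
Denominator → 195 + 30 + 63 + 79 + 20 + 138 = 525
REF1 = 63 / 525 = 0.1200

12.0%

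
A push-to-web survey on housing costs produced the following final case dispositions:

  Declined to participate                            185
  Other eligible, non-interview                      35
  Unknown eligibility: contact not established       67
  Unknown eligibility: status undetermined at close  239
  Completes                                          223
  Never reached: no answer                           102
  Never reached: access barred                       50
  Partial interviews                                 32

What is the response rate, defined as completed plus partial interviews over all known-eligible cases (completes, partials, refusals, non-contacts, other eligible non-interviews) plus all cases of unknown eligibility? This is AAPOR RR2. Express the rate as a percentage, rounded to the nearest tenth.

No answer / not reached = 102 + 50 = 152
Undetermined eligibility = 67 + 239 = 306
Numerator: 223 + 32 = 255
Denominator: 223 + 32 + 185 + 152 + 35 + 306 = 933
RR2 = 255 / 933 = 0.2733

27.3%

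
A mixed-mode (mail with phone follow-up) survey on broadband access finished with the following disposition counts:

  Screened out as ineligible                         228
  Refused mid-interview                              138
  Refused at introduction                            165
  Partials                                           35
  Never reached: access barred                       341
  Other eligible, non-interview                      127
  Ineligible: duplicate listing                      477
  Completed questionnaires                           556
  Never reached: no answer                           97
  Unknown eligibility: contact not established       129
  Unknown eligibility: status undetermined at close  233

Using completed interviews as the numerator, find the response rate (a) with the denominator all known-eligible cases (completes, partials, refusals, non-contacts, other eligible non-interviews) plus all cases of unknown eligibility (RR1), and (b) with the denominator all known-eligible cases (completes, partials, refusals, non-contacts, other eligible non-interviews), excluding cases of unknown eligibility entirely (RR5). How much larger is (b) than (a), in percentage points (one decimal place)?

Refused = 165 + 138 = 303
No contact after all attempts = 97 + 341 = 438
Unknown eligibility = 129 + 233 = 362
Screened out, ineligible = 228 + 477 = 705
Num → 556
Denominator → 556 + 35 + 303 + 438 + 127 + 362 = 1821
RR1 = 556 / 1821 = 0.3053
Denominator → 556 + 35 + 303 + 438 + 127 = 1459
RR5 = 556 / 1459 = 0.3811
Difference = 38.11 − 30.53 = 7.58 percentage points

7.6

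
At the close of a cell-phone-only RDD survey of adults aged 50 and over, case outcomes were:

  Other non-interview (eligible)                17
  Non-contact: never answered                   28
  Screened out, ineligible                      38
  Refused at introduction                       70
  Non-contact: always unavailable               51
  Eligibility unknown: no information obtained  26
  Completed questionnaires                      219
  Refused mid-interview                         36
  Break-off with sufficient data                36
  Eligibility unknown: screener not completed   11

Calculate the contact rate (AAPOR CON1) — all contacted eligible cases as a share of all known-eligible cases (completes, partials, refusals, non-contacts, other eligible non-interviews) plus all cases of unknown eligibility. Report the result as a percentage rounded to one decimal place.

76.5%

Declined to participate = 70 + 36 = 106
No answer / not reached = 28 + 51 = 79
Undetermined eligibility = 11 + 26 = 37
Num → 219 + 36 + 106 + 17 = 378
Base → 219 + 36 + 106 + 79 + 17 + 37 = 494
CON1 = 378 / 494 = 0.7652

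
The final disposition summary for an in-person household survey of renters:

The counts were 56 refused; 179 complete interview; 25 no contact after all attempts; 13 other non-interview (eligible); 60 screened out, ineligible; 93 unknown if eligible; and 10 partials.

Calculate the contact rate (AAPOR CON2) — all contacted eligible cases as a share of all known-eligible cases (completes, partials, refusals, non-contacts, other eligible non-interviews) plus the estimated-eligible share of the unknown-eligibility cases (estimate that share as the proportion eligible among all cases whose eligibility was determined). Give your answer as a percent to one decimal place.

71.7%

Top → 179 + 10 + 56 + 13 = 258
Known eligible → 179 + 10 + 56 + 25 + 13 = 283
e = 283 / (283 + 60) = 283 / 343 = 0.8251
Estimated eligible among unknowns → 0.8251 × 93 = 76.73
Denom → 283 + 76.73 = 359.73
CON2 = 258 / 359.73 = 0.7172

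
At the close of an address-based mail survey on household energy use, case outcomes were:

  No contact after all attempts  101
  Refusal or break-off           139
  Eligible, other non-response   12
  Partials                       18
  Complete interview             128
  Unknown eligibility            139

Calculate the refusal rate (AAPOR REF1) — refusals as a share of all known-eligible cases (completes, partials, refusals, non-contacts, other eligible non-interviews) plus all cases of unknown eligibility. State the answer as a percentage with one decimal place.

Top = 139
Denom = 128 + 18 + 139 + 101 + 12 + 139 = 537
REF1 = 139 / 537 = 0.2588

25.9%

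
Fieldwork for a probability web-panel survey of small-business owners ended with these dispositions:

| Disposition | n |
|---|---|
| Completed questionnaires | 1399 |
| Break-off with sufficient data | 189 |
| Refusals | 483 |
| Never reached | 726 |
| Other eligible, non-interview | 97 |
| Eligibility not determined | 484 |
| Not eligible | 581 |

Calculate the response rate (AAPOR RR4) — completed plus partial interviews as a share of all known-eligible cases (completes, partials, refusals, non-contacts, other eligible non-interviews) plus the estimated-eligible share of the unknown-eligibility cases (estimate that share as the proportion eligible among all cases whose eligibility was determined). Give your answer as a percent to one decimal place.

48.2%

Num: 1399 + 189 = 1588
Known eligible: 1399 + 189 + 483 + 726 + 97 = 2894
e = 2894 / (2894 + 581) = 2894 / 3475 = 0.8328
Estimated eligible among unknowns: 0.8328 × 484 = 403.08
Denom: 2894 + 403.08 = 3297.08
RR4 = 1588 / 3297.08 = 0.4816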